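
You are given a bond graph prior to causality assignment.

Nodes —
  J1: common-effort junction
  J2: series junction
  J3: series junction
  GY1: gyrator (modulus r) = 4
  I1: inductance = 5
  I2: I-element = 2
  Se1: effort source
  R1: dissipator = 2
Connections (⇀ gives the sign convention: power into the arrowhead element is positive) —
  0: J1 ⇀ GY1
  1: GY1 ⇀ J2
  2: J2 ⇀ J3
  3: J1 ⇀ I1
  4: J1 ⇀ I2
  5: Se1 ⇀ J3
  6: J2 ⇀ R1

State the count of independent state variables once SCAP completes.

b5 stroke→J3  (source Se1 imposes e)
b2 stroke→J2  (J3: last free bond brings flow in)
b3 stroke→I1  (prefer integral on I1)
b4 stroke→I2  (prefer integral on I2)
b0 stroke→J1  (closing 0-jn rule on J1)
b1 stroke→J2  (through GY1, causality inverts; strokes same side of GY1)
b6 stroke→R1  (only one flow-in slot at J2)

2  (I1, I2 all integral)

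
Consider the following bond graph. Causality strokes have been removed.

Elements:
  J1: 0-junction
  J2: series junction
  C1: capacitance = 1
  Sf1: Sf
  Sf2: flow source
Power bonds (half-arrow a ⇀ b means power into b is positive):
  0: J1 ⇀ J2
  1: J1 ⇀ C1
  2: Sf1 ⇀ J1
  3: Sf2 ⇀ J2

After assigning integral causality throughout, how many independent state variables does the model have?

1  (C1 all integral)

#2 stroke at Sf1  (Sf1: flow source, stroke at near end)
#3 stroke at Sf2  (Sf2 (Sf) sets flow on bond)
#0 stroke at J2  (J2: bond 3 brought flow, rest push out)
#1 stroke at J1  (only one effort-in slot at J1)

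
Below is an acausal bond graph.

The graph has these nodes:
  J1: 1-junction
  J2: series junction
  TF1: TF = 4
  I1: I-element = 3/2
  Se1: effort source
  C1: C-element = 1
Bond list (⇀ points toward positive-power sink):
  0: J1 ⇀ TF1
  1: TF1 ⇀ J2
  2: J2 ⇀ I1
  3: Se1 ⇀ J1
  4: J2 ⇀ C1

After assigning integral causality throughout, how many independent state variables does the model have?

#3 stroke at J1  (source Se1 imposes e)
#0 stroke at TF1  (J1: last free bond brings flow in)
#1 stroke at J2  (TF1: transformer flips bond 0)
#2 stroke at I1  (I1 outputs flow p/I1)
#4 stroke at J2  (J2: bond 2 brought flow, rest push out)

2  (C1, I1 all integral)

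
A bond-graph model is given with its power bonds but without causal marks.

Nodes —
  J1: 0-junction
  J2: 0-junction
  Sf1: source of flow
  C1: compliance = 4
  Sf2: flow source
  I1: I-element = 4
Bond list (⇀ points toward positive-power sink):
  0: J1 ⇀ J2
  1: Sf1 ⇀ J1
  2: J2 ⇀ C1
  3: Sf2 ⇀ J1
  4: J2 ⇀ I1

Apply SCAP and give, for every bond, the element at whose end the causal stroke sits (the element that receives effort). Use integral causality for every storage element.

β0 |J1
β1 |Sf1
β2 |J2
β3 |Sf2
β4 |I1

#1 stroke→Sf1  (source Sf1 imposes f)
#3 stroke→Sf2  (Sf2 fixes flow; stroke at Sf2)
#0 stroke→J1  (J1: last free bond brings effort in)
#2 stroke→J2  (prefer integral on C1)
#4 stroke→I1  (J2 effort already set via bond 2)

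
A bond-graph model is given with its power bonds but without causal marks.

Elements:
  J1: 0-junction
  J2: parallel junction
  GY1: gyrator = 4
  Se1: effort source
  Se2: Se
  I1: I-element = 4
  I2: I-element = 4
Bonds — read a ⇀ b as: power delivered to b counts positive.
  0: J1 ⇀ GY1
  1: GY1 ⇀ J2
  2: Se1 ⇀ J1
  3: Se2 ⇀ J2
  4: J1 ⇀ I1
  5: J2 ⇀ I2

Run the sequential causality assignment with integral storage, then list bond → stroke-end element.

#2 stroke at J1  (Se1: effort source, stroke at far end)
#3 stroke at J2  (Se2: effort source, stroke at far end)
#0 stroke at GY1  (common-e at J1 fixed by 2)
#4 stroke at I1  (J1 effort already set via bond 2)
#1 stroke at GY1  (0-jn J2 has e-setter on 3)
#5 stroke at I2  (0-jn J2 has e-setter on 3)

#0 stroke→GY1
#1 stroke→GY1
#2 stroke→J1
#3 stroke→J2
#4 stroke→I1
#5 stroke→I2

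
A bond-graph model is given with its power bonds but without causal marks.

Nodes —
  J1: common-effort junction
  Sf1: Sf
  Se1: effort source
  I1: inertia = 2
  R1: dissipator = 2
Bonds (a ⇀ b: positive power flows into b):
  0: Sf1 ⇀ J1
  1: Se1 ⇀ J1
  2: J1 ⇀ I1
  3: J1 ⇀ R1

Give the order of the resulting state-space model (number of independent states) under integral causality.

1  (I1 all integral)

bond 0 →Sf1  (Sf1 (Sf) sets flow on bond)
bond 1 →J1  (Se1 fixes effort; stroke away)
bond 2 →I1  (J1: bond 1 brought effort, rest push out)
bond 3 →R1  (J1 effort already set via bond 1)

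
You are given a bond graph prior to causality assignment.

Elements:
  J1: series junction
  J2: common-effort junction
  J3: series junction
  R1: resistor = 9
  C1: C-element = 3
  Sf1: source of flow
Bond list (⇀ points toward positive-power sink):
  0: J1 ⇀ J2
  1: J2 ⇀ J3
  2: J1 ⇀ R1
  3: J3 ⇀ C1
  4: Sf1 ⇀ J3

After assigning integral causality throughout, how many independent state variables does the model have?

bond 4 stroke→Sf1  (Sf1 (Sf) sets flow on bond)
bond 1 stroke→J3  (J3 flow already set via bond 4)
bond 3 stroke→J3  (J3 flow already set via bond 4)
bond 0 stroke→J2  (only one effort-in slot at J2)
bond 2 stroke→J1  (common-f at J1 fixed by 0)

1  (C1 all integral)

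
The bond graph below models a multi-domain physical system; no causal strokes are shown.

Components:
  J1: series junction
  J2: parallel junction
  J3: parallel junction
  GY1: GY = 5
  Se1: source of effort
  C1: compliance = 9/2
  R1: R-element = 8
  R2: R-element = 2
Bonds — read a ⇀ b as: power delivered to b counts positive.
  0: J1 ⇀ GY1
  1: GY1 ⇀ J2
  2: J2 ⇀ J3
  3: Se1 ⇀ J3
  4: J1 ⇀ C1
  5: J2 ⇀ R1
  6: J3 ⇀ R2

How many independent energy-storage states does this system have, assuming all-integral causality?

1  (C1 all integral)

β3 →J3  (Se1: effort source, stroke at far end)
β2 →J2  (J3: bond 3 brought effort, rest push out)
β6 →R2  (J3 effort already set via bond 3)
β1 →GY1  (J2: bond 2 brought effort, rest push out)
β5 →R1  (0-jn J2 has e-setter on 2)
β0 →GY1  (GY GY1: same side as bond 1)
β4 →J1  (J1: bond 0 brought flow, rest push out)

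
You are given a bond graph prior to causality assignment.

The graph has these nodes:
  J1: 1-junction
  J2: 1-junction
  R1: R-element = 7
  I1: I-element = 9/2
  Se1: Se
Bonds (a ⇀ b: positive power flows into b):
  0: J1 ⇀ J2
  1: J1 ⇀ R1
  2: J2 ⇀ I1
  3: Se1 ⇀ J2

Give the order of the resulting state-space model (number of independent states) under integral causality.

1  (I1 all integral)

bond 3 stroke→J2  (Se1: effort source, stroke at far end)
bond 2 stroke→I1  (I1: I, integral causality)
bond 0 stroke→J2  (common-f at J2 fixed by 2)
bond 1 stroke→J1  (J1 flow already set via bond 0)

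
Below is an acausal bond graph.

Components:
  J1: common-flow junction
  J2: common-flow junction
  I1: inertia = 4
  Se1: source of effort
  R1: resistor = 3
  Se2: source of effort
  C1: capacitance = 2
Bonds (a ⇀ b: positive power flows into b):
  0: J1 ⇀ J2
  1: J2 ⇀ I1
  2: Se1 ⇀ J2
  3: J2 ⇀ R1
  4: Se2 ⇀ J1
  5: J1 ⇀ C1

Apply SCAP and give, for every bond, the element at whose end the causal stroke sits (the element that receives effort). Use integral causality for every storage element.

bond 0 |J2
bond 1 |I1
bond 2 |J2
bond 3 |J2
bond 4 |J1
bond 5 |J1

b2 →J2  (source Se1 imposes e)
b4 →J1  (Se2: effort source, stroke at far end)
b1 →I1  (I1: I, integral causality)
b0 →J2  (1-jn J2 has f-setter on 1)
b3 →J2  (common-f at J2 fixed by 1)
b5 →J1  (common-f at J1 fixed by 0)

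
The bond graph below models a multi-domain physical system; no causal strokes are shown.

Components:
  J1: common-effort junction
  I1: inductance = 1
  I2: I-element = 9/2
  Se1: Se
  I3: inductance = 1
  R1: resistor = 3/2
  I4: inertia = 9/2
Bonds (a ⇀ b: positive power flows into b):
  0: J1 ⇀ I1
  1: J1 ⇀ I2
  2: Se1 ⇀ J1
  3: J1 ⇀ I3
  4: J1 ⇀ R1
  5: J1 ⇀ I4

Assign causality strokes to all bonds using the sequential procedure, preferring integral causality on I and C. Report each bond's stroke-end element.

bond 2 →J1  (Se1: effort source, stroke at far end)
bond 0 →I1  (J1 effort already set via bond 2)
bond 1 →I2  (0-jn J1 has e-setter on 2)
bond 3 →I3  (common-e at J1 fixed by 2)
bond 4 →R1  (J1 effort already set via bond 2)
bond 5 →I4  (0-jn J1 has e-setter on 2)

bond 0 →I1
bond 1 →I2
bond 2 →J1
bond 3 →I3
bond 4 →R1
bond 5 →I4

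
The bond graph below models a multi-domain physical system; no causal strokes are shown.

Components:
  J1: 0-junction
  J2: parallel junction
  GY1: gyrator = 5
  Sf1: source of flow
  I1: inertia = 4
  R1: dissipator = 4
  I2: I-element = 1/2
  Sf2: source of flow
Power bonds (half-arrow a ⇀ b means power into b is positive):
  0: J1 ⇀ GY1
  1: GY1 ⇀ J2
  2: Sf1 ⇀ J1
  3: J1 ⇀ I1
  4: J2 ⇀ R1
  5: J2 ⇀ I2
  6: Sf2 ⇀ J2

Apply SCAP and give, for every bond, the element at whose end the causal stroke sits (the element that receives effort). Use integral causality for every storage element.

bond 0 →J1
bond 1 →J2
bond 2 →Sf1
bond 3 →I1
bond 4 →R1
bond 5 →I2
bond 6 →Sf2

b2 →Sf1  (source Sf1 imposes f)
b6 →Sf2  (source Sf2 imposes f)
b3 →I1  (I1 integral (f out))
b0 →J1  (only one effort-in slot at J1)
b1 →J2  (through GY1, causality inverts; strokes same side of GY1)
b4 →R1  (J2: bond 1 brought effort, rest push out)
b5 →I2  (0-jn J2 has e-setter on 1)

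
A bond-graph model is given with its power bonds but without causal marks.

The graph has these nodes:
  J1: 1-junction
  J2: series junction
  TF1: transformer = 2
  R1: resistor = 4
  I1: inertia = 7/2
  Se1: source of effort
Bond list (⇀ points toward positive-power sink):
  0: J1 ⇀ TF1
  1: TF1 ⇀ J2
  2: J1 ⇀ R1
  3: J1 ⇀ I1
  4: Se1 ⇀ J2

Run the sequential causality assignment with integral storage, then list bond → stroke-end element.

#0 stroke at J1
#1 stroke at TF1
#2 stroke at J1
#3 stroke at I1
#4 stroke at J2

#4 stroke→J2  (source Se1 imposes e)
#1 stroke→TF1  (only one flow-in slot at J2)
#0 stroke→J1  (TF1 one-in-one-out from 1)
#3 stroke→I1  (I1: I, integral causality)
#2 stroke→J1  (J1 flow already set via bond 3)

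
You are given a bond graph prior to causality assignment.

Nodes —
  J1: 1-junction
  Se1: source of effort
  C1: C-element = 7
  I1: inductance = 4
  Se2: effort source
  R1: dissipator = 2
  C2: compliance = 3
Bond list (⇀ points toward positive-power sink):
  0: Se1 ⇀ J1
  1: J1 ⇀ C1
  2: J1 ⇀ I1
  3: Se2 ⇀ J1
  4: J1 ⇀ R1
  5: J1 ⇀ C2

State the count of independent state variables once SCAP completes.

b0 →J1  (Se1 (Se) sets effort on bond)
b3 →J1  (Se2 (Se) sets effort on bond)
b1 →J1  (prefer integral on C1)
b2 →I1  (I1 outputs flow p/I1)
b4 →J1  (J1: bond 2 brought flow, rest push out)
b5 →J1  (J1 flow already set via bond 2)

3  (C1, C2, I1 all integral)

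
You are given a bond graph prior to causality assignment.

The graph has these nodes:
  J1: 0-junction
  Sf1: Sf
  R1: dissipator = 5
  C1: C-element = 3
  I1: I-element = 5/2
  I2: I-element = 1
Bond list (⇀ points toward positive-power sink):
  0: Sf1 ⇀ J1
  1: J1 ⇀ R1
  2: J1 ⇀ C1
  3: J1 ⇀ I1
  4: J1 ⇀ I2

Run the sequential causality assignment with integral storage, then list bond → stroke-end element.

#0 stroke at Sf1
#1 stroke at R1
#2 stroke at J1
#3 stroke at I1
#4 stroke at I2

#0 stroke→Sf1  (source Sf1 imposes f)
#2 stroke→J1  (prefer integral on C1)
#1 stroke→R1  (0-jn J1 has e-setter on 2)
#3 stroke→I1  (0-jn J1 has e-setter on 2)
#4 stroke→I2  (common-e at J1 fixed by 2)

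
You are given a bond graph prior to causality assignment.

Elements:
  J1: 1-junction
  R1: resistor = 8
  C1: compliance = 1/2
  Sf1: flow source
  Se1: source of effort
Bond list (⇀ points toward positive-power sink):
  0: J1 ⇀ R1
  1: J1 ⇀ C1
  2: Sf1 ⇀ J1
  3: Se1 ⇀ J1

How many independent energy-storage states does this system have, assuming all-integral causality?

1  (C1 all integral)

bond 2 →Sf1  (Sf1 (Sf) sets flow on bond)
bond 3 →J1  (Se1 (Se) sets effort on bond)
bond 0 →J1  (J1: bond 2 brought flow, rest push out)
bond 1 →J1  (J1: bond 2 brought flow, rest push out)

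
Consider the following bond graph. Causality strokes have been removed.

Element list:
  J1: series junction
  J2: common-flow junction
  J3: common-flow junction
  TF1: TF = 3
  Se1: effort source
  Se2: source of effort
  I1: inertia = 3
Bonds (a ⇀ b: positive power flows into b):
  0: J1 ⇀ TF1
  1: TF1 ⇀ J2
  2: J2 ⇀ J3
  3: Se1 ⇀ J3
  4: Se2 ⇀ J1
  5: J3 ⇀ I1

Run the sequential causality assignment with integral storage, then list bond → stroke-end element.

bond 0 stroke→TF1
bond 1 stroke→J2
bond 2 stroke→J3
bond 3 stroke→J3
bond 4 stroke→J1
bond 5 stroke→I1

b3 →J3  (Se1 (Se) sets effort on bond)
b4 →J1  (Se2 (Se) sets effort on bond)
b0 →TF1  (only one flow-in slot at J1)
b1 →J2  (TF1 one-in-one-out from 0)
b2 →J3  (closing 1-jn rule on J2)
b5 →I1  (J3 needs exactly one f-in)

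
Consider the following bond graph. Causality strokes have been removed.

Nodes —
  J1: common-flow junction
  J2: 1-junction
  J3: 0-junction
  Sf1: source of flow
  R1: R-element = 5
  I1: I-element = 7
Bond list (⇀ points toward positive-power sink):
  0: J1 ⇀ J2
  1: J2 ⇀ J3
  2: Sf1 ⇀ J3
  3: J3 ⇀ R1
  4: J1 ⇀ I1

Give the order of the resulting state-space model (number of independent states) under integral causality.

1  (I1 all integral)

β2 |Sf1  (Sf1 fixes flow; stroke at Sf1)
β4 |I1  (I1 outputs flow p/I1)
β0 |J1  (1-jn J1 has f-setter on 4)
β1 |J2  (J2 flow already set via bond 0)
β3 |J3  (closing 0-jn rule on J3)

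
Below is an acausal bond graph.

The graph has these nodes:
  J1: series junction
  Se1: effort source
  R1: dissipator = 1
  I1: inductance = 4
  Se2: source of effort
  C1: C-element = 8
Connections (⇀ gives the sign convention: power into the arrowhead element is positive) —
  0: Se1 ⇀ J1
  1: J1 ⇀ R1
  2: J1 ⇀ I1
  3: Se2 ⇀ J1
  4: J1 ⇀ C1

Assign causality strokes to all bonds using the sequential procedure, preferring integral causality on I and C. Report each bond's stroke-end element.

bond 0 stroke→J1  (Se1: effort source, stroke at far end)
bond 3 stroke→J1  (Se2: effort source, stroke at far end)
bond 2 stroke→I1  (I1 outputs flow p/I1)
bond 1 stroke→J1  (J1 flow already set via bond 2)
bond 4 stroke→J1  (1-jn J1 has f-setter on 2)

b0 →J1
b1 →J1
b2 →I1
b3 →J1
b4 →J1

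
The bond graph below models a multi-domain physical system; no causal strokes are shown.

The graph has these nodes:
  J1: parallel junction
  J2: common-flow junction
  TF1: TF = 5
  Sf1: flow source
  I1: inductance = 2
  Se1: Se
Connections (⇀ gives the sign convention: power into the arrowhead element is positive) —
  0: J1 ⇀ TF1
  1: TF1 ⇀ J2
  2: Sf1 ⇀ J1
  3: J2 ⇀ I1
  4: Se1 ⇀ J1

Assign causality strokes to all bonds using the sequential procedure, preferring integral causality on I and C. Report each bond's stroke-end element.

#0 |TF1
#1 |J2
#2 |Sf1
#3 |I1
#4 |J1

bond 2 |Sf1  (Sf1: flow source, stroke at near end)
bond 4 |J1  (Se1 fixes effort; stroke away)
bond 0 |TF1  (0-jn J1 has e-setter on 4)
bond 1 |J2  (through TF1, causality passes straight; one stroke at TF1)
bond 3 |I1  (J2: last free bond brings flow in)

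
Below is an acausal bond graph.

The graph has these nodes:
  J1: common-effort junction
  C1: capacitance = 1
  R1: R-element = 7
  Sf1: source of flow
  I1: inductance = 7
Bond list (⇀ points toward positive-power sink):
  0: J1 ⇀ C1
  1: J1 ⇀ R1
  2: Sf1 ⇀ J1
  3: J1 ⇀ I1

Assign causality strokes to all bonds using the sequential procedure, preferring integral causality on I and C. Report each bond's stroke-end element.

bond 0 →J1
bond 1 →R1
bond 2 →Sf1
bond 3 →I1

β2 stroke→Sf1  (Sf1: flow source, stroke at near end)
β0 stroke→J1  (C1 integral (e out))
β1 stroke→R1  (0-jn J1 has e-setter on 0)
β3 stroke→I1  (J1 effort already set via bond 0)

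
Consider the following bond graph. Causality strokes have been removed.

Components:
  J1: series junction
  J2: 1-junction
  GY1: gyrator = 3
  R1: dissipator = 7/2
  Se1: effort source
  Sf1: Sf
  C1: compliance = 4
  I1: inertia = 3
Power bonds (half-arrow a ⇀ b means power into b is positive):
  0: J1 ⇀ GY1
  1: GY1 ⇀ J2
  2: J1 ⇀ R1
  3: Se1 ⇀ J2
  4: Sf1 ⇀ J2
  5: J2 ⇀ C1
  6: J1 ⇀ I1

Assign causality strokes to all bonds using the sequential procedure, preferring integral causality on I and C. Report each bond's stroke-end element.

#3 stroke at J2  (Se1 fixes effort; stroke away)
#4 stroke at Sf1  (Sf1 fixes flow; stroke at Sf1)
#1 stroke at J2  (common-f at J2 fixed by 4)
#5 stroke at J2  (J2 flow already set via bond 4)
#0 stroke at J1  (GY1 both-in/both-out from 1)
#6 stroke at I1  (I1 integral (f out))
#2 stroke at J1  (J1 flow already set via bond 6)

bond 0 →J1
bond 1 →J2
bond 2 →J1
bond 3 →J2
bond 4 →Sf1
bond 5 →J2
bond 6 →I1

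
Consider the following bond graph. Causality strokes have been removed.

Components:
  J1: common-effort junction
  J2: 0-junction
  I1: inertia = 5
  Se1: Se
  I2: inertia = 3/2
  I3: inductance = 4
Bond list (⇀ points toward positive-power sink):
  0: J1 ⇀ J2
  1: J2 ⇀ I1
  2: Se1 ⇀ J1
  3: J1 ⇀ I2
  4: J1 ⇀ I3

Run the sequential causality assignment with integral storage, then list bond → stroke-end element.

#2 |J1  (Se1: effort source, stroke at far end)
#0 |J2  (J1: bond 2 brought effort, rest push out)
#3 |I2  (0-jn J1 has e-setter on 2)
#4 |I3  (common-e at J1 fixed by 2)
#1 |I1  (common-e at J2 fixed by 0)

b0 stroke at J2
b1 stroke at I1
b2 stroke at J1
b3 stroke at I2
b4 stroke at I3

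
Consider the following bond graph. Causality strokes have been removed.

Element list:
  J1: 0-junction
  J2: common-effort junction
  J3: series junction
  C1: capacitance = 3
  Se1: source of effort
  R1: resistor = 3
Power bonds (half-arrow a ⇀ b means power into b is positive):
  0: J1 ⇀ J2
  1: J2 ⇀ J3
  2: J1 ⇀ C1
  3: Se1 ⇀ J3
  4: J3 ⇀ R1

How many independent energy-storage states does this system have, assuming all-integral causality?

1  (C1 all integral)

b3 →J3  (source Se1 imposes e)
b2 →J1  (C1: C, integral causality)
b0 →J2  (common-e at J1 fixed by 2)
b1 →J3  (J2 effort already set via bond 0)
b4 →R1  (closing 1-jn rule on J3)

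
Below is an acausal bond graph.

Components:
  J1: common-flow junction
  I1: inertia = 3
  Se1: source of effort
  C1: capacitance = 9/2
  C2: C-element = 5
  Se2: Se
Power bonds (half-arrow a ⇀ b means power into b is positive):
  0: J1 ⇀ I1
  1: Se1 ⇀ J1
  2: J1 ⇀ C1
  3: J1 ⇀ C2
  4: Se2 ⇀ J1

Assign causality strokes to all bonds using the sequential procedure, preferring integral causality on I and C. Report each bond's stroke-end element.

bond 1 stroke at J1  (Se1 (Se) sets effort on bond)
bond 4 stroke at J1  (Se2 fixes effort; stroke away)
bond 0 stroke at I1  (prefer integral on I1)
bond 2 stroke at J1  (1-jn J1 has f-setter on 0)
bond 3 stroke at J1  (1-jn J1 has f-setter on 0)

bond 0 stroke→I1
bond 1 stroke→J1
bond 2 stroke→J1
bond 3 stroke→J1
bond 4 stroke→J1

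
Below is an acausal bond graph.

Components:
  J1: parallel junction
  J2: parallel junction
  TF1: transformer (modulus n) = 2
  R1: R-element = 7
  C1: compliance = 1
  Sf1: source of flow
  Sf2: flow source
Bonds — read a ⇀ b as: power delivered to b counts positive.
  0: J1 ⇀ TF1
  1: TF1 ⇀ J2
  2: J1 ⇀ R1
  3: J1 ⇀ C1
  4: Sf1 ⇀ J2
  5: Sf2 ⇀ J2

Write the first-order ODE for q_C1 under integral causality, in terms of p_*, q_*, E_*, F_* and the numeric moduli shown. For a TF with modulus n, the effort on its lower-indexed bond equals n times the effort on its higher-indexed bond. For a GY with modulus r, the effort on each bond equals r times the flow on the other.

dq_C1/dt = F_Sf1/2 + F_Sf2/2 - q_C1/7

β4 stroke→Sf1  (Sf1 fixes flow; stroke at Sf1)
β5 stroke→Sf2  (Sf2 fixes flow; stroke at Sf2)
β1 stroke→J2  (closing 0-jn rule on J2)
β0 stroke→TF1  (TF TF1: opposite of bond 1)
β3 stroke→J1  (C1: C, integral causality)
β2 stroke→R1  (common-e at J1 fixed by 3)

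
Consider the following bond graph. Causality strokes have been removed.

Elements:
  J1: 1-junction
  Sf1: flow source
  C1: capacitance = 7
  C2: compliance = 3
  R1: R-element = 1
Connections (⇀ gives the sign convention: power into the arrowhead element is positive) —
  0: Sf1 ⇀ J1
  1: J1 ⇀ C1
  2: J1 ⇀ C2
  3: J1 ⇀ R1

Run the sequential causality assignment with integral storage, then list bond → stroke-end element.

#0 |Sf1  (Sf1 (Sf) sets flow on bond)
#1 |J1  (J1: bond 0 brought flow, rest push out)
#2 |J1  (J1: bond 0 brought flow, rest push out)
#3 |J1  (J1 flow already set via bond 0)

b0 →Sf1
b1 →J1
b2 →J1
b3 →J1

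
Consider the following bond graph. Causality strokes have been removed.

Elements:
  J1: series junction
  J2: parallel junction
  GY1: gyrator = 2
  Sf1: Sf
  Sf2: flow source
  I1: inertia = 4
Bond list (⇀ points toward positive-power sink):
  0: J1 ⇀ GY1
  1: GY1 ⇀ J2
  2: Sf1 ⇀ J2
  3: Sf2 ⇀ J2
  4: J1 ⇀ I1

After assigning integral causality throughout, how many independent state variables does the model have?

bond 2 stroke at Sf1  (Sf1 (Sf) sets flow on bond)
bond 3 stroke at Sf2  (source Sf2 imposes f)
bond 1 stroke at J2  (J2 needs exactly one e-in)
bond 0 stroke at J1  (GY GY1: same side as bond 1)
bond 4 stroke at I1  (only one flow-in slot at J1)

1  (I1 all integral)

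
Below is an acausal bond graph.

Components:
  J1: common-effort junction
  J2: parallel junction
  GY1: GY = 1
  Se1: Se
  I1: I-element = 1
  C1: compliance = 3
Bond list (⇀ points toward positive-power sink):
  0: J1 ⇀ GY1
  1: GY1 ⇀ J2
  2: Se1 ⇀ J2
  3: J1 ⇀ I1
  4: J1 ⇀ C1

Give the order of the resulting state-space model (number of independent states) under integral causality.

2  (C1, I1 all integral)

#2 |J2  (Se1 fixes effort; stroke away)
#1 |GY1  (J2 effort already set via bond 2)
#0 |GY1  (GY1 both-in/both-out from 1)
#3 |I1  (I1 integral (f out))
#4 |J1  (J1: last free bond brings effort in)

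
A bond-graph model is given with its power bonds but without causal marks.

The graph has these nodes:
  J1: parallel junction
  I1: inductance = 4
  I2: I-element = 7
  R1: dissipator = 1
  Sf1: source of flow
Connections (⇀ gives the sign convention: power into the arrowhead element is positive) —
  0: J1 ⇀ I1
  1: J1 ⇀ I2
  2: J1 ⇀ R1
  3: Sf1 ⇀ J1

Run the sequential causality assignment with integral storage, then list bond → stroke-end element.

b3 →Sf1  (Sf1: flow source, stroke at near end)
b0 →I1  (I1 outputs flow p/I1)
b1 →I2  (prefer integral on I2)
b2 →J1  (closing 0-jn rule on J1)

b0 stroke→I1
b1 stroke→I2
b2 stroke→J1
b3 stroke→Sf1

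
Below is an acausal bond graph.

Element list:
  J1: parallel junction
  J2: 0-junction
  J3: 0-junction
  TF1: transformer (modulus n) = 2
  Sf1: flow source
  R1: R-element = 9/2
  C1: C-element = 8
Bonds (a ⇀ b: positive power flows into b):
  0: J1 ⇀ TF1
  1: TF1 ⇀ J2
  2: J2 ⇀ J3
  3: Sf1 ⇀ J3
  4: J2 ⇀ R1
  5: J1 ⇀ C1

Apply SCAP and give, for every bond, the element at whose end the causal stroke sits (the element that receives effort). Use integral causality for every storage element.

b0 stroke→TF1
b1 stroke→J2
b2 stroke→J3
b3 stroke→Sf1
b4 stroke→R1
b5 stroke→J1

#3 |Sf1  (Sf1 (Sf) sets flow on bond)
#2 |J3  (only one effort-in slot at J3)
#5 |J1  (prefer integral on C1)
#0 |TF1  (common-e at J1 fixed by 5)
#1 |J2  (through TF1, causality passes straight; one stroke at TF1)
#4 |R1  (J2: bond 1 brought effort, rest push out)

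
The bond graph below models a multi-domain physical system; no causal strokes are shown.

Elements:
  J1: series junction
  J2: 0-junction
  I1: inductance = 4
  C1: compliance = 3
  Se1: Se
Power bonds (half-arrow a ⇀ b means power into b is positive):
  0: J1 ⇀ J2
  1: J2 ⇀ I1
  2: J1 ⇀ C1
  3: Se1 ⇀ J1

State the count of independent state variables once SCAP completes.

β3 stroke→J1  (Se1 (Se) sets effort on bond)
β1 stroke→I1  (I1 outputs flow p/I1)
β0 stroke→J2  (only one effort-in slot at J2)
β2 stroke→J1  (1-jn J1 has f-setter on 0)

2  (C1, I1 all integral)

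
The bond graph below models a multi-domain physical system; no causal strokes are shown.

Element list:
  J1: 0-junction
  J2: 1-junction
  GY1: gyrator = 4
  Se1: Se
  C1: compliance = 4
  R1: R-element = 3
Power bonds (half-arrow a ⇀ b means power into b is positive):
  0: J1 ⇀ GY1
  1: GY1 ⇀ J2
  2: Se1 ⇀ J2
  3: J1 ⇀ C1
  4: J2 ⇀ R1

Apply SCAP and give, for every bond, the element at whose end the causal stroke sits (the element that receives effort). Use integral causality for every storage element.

b0 stroke at GY1
b1 stroke at GY1
b2 stroke at J2
b3 stroke at J1
b4 stroke at J2

#2 →J2  (Se1: effort source, stroke at far end)
#3 →J1  (C1: C, integral causality)
#0 →GY1  (0-jn J1 has e-setter on 3)
#1 →GY1  (GY1: gyrator matches bond 0)
#4 →J2  (common-f at J2 fixed by 1)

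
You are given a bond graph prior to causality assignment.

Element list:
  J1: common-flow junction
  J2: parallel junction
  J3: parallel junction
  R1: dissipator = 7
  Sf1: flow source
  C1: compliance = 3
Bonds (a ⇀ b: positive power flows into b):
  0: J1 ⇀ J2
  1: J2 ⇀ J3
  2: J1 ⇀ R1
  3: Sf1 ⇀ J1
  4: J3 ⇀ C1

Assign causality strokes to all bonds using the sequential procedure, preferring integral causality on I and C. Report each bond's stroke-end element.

β0 |J1
β1 |J2
β2 |J1
β3 |Sf1
β4 |J3

#3 stroke at Sf1  (Sf1 (Sf) sets flow on bond)
#0 stroke at J1  (J1: bond 3 brought flow, rest push out)
#2 stroke at J1  (J1 flow already set via bond 3)
#1 stroke at J2  (J2 needs exactly one e-in)
#4 stroke at J3  (J3: last free bond brings effort in)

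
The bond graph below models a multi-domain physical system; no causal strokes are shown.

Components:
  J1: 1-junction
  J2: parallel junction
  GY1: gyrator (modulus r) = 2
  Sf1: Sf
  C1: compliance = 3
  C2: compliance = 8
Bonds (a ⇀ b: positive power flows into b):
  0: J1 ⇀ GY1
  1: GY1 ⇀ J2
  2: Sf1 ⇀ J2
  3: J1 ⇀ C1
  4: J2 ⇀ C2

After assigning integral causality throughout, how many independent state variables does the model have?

2  (C1, C2 all integral)

bond 2 |Sf1  (Sf1 fixes flow; stroke at Sf1)
bond 3 |J1  (C1 integral (e out))
bond 0 |GY1  (only one flow-in slot at J1)
bond 1 |GY1  (GY1: gyrator matches bond 0)
bond 4 |J2  (only one effort-in slot at J2)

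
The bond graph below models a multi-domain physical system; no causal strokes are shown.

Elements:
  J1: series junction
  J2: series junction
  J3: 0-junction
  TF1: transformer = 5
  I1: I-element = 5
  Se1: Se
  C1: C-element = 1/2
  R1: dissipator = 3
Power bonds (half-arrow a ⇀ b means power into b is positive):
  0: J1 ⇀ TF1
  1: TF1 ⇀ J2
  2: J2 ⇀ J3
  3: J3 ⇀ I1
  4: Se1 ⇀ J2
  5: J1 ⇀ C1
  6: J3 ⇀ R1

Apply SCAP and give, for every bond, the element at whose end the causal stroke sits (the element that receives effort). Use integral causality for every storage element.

#0 →TF1
#1 →J2
#2 →J3
#3 →I1
#4 →J2
#5 →J1
#6 →R1

β4 stroke→J2  (Se1 fixes effort; stroke away)
β3 stroke→I1  (I1: I, integral causality)
β5 stroke→J1  (prefer integral on C1)
β0 stroke→TF1  (closing 1-jn rule on J1)
β1 stroke→J2  (TF TF1: opposite of bond 0)
β2 stroke→J3  (J2: last free bond brings flow in)
β6 stroke→R1  (J3: bond 2 brought effort, rest push out)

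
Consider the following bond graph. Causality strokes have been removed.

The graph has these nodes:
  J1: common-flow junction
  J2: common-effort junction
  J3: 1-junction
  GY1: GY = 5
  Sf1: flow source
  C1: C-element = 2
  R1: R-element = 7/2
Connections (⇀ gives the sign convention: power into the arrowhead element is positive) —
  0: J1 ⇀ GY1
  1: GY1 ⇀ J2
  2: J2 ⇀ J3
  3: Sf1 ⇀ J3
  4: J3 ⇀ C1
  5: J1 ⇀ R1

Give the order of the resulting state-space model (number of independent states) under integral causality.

b3 |Sf1  (Sf1: flow source, stroke at near end)
b2 |J3  (J3: bond 3 brought flow, rest push out)
b4 |J3  (common-f at J3 fixed by 3)
b1 |J2  (J2: last free bond brings effort in)
b0 |J1  (through GY1, causality inverts; strokes same side of GY1)
b5 |R1  (J1 needs exactly one f-in)

1  (C1 all integral)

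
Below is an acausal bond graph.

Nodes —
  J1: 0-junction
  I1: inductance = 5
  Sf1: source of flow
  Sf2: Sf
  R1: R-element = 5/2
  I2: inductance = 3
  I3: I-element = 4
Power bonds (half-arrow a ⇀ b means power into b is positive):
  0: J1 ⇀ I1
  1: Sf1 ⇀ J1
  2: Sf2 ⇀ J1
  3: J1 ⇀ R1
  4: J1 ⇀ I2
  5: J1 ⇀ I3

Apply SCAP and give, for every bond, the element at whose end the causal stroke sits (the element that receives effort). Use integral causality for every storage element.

#1 stroke at Sf1  (Sf1 (Sf) sets flow on bond)
#2 stroke at Sf2  (source Sf2 imposes f)
#0 stroke at I1  (I1 outputs flow p/I1)
#4 stroke at I2  (I2 outputs flow p/I2)
#5 stroke at I3  (I3 outputs flow p/I3)
#3 stroke at J1  (J1 needs exactly one e-in)

β0 |I1
β1 |Sf1
β2 |Sf2
β3 |J1
β4 |I2
β5 |I3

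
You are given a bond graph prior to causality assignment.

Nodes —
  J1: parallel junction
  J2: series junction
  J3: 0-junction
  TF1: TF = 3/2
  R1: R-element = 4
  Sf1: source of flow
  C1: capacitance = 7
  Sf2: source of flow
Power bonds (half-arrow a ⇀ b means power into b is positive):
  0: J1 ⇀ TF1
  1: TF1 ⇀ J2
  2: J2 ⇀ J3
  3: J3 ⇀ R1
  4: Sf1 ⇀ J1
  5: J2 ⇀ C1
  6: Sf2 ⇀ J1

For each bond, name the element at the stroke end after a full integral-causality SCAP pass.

β0 stroke at J1
β1 stroke at TF1
β2 stroke at J2
β3 stroke at J3
β4 stroke at Sf1
β5 stroke at J2
β6 stroke at Sf2

bond 4 stroke at Sf1  (Sf1 fixes flow; stroke at Sf1)
bond 6 stroke at Sf2  (source Sf2 imposes f)
bond 0 stroke at J1  (J1: last free bond brings effort in)
bond 1 stroke at TF1  (TF1 one-in-one-out from 0)
bond 2 stroke at J2  (1-jn J2 has f-setter on 1)
bond 5 stroke at J2  (1-jn J2 has f-setter on 1)
bond 3 stroke at J3  (J3 needs exactly one e-in)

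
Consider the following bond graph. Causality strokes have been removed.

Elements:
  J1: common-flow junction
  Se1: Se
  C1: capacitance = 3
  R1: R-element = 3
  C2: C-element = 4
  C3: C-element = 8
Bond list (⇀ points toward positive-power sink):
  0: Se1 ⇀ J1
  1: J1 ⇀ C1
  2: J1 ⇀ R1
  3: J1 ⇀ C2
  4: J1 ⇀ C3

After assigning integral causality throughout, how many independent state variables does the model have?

3  (C1, C2, C3 all integral)

b0 |J1  (Se1 fixes effort; stroke away)
b1 |J1  (C1 outputs effort q/C1)
b3 |J1  (prefer integral on C2)
b4 |J1  (C3 outputs effort q/C3)
b2 |R1  (only one flow-in slot at J1)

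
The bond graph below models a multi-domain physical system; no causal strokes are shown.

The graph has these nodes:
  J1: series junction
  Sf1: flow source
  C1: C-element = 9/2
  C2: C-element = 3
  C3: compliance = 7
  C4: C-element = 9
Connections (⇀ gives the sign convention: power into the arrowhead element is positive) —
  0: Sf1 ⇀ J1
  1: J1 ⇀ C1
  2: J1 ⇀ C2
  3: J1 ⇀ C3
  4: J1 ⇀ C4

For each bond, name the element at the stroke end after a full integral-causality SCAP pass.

bond 0 |Sf1
bond 1 |J1
bond 2 |J1
bond 3 |J1
bond 4 |J1

#0 stroke at Sf1  (Sf1 fixes flow; stroke at Sf1)
#1 stroke at J1  (J1 flow already set via bond 0)
#2 stroke at J1  (J1 flow already set via bond 0)
#3 stroke at J1  (J1 flow already set via bond 0)
#4 stroke at J1  (J1 flow already set via bond 0)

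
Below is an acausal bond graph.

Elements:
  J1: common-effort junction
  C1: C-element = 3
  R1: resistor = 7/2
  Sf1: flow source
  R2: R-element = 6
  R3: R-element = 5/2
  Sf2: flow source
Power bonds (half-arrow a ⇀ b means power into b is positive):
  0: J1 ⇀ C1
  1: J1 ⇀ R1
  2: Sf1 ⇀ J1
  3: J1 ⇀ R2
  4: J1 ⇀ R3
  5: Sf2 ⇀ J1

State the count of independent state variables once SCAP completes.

bond 2 →Sf1  (Sf1 (Sf) sets flow on bond)
bond 5 →Sf2  (source Sf2 imposes f)
bond 0 →J1  (C1 integral (e out))
bond 1 →R1  (J1 effort already set via bond 0)
bond 3 →R2  (J1 effort already set via bond 0)
bond 4 →R3  (0-jn J1 has e-setter on 0)

1  (C1 all integral)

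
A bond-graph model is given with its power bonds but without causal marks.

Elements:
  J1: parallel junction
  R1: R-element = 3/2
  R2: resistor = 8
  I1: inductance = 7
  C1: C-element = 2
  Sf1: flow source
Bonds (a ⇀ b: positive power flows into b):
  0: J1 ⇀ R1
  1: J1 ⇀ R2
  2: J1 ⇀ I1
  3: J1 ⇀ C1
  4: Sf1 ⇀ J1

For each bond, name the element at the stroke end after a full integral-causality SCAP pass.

bond 0 stroke at R1
bond 1 stroke at R2
bond 2 stroke at I1
bond 3 stroke at J1
bond 4 stroke at Sf1

#4 →Sf1  (Sf1 fixes flow; stroke at Sf1)
#2 →I1  (I1 integral (f out))
#3 →J1  (C1 integral (e out))
#0 →R1  (J1: bond 3 brought effort, rest push out)
#1 →R2  (common-e at J1 fixed by 3)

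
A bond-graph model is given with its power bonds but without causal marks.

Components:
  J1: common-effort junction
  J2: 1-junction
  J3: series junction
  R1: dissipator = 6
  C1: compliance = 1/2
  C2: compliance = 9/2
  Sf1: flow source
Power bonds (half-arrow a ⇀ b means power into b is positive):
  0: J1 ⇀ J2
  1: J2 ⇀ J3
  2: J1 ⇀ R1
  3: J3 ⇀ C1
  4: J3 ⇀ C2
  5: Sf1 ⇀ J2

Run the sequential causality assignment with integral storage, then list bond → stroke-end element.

bond 5 |Sf1  (source Sf1 imposes f)
bond 0 |J2  (common-f at J2 fixed by 5)
bond 1 |J2  (J2: bond 5 brought flow, rest push out)
bond 3 |J3  (J3: bond 1 brought flow, rest push out)
bond 4 |J3  (1-jn J3 has f-setter on 1)
bond 2 |J1  (J1: last free bond brings effort in)

β0 stroke at J2
β1 stroke at J2
β2 stroke at J1
β3 stroke at J3
β4 stroke at J3
β5 stroke at Sf1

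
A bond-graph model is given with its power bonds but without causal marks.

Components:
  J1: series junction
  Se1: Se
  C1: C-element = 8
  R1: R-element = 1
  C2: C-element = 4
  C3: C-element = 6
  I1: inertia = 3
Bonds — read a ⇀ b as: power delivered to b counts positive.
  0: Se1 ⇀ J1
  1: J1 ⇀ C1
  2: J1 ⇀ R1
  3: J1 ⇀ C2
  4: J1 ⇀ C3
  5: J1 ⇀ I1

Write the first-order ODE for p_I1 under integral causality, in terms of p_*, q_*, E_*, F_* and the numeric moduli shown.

dp_I1/dt = E_Se1 - p_I1/3 - q_C1/8 - q_C2/4 - q_C3/6

bond 0 |J1  (source Se1 imposes e)
bond 1 |J1  (C1: C, integral causality)
bond 3 |J1  (C2 integral (e out))
bond 4 |J1  (C3 outputs effort q/C3)
bond 5 |I1  (I1 outputs flow p/I1)
bond 2 |J1  (J1 flow already set via bond 5)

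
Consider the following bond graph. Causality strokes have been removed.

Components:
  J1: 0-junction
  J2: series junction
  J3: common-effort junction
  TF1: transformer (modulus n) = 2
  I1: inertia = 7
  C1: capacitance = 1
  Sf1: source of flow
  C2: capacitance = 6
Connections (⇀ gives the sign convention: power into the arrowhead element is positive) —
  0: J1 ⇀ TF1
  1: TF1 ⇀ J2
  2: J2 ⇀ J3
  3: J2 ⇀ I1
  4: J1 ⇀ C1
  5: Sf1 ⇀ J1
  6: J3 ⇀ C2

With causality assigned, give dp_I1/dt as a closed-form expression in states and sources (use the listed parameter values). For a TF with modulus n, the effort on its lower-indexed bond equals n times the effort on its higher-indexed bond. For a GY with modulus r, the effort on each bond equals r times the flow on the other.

bond 5 →Sf1  (Sf1: flow source, stroke at near end)
bond 3 →I1  (I1 outputs flow p/I1)
bond 1 →J2  (1-jn J2 has f-setter on 3)
bond 2 →J2  (J2 flow already set via bond 3)
bond 6 →J3  (only one effort-in slot at J3)
bond 0 →TF1  (TF1 one-in-one-out from 1)
bond 4 →J1  (closing 0-jn rule on J1)

dp_I1/dt = q_C1/2 - q_C2/6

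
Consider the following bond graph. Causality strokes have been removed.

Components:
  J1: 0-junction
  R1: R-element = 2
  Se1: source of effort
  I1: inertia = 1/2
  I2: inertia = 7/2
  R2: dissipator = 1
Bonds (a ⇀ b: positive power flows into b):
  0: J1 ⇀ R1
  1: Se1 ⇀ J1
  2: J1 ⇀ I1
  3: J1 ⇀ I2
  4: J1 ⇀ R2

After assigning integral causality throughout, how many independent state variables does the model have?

b1 →J1  (Se1: effort source, stroke at far end)
b0 →R1  (common-e at J1 fixed by 1)
b2 →I1  (J1: bond 1 brought effort, rest push out)
b3 →I2  (J1 effort already set via bond 1)
b4 →R2  (0-jn J1 has e-setter on 1)

2  (I1, I2 all integral)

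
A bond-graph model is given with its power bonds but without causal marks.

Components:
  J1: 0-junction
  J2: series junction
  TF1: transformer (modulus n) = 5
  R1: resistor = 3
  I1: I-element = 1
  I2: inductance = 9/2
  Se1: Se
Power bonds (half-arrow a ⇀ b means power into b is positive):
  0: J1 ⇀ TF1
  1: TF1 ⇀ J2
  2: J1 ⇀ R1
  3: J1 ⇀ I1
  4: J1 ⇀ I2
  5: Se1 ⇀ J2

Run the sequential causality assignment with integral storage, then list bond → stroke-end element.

b5 stroke→J2  (Se1 fixes effort; stroke away)
b1 stroke→TF1  (J2: last free bond brings flow in)
b0 stroke→J1  (through TF1, causality passes straight; one stroke at TF1)
b2 stroke→R1  (0-jn J1 has e-setter on 0)
b3 stroke→I1  (common-e at J1 fixed by 0)
b4 stroke→I2  (0-jn J1 has e-setter on 0)

b0 stroke→J1
b1 stroke→TF1
b2 stroke→R1
b3 stroke→I1
b4 stroke→I2
b5 stroke→J2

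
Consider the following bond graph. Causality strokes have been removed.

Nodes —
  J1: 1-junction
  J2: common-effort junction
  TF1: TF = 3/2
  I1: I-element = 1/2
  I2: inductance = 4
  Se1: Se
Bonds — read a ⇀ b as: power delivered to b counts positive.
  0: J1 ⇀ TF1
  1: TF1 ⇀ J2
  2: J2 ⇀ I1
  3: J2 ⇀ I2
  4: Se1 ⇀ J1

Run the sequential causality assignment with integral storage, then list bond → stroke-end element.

β0 stroke at TF1
β1 stroke at J2
β2 stroke at I1
β3 stroke at I2
β4 stroke at J1

β4 stroke→J1  (Se1 fixes effort; stroke away)
β0 stroke→TF1  (closing 1-jn rule on J1)
β1 stroke→J2  (TF1: transformer flips bond 0)
β2 stroke→I1  (0-jn J2 has e-setter on 1)
β3 stroke→I2  (J2: bond 1 brought effort, rest push out)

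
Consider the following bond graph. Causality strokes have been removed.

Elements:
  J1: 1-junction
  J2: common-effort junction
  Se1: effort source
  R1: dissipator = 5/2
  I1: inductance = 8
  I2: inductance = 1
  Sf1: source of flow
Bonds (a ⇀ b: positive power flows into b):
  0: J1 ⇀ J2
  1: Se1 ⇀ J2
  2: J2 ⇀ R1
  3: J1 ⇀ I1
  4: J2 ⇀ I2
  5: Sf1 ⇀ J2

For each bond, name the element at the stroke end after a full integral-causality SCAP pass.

bond 0 stroke at J1
bond 1 stroke at J2
bond 2 stroke at R1
bond 3 stroke at I1
bond 4 stroke at I2
bond 5 stroke at Sf1

bond 1 stroke→J2  (Se1 (Se) sets effort on bond)
bond 5 stroke→Sf1  (Sf1 fixes flow; stroke at Sf1)
bond 0 stroke→J1  (common-e at J2 fixed by 1)
bond 2 stroke→R1  (common-e at J2 fixed by 1)
bond 4 stroke→I2  (J2 effort already set via bond 1)
bond 3 stroke→I1  (J1: last free bond brings flow in)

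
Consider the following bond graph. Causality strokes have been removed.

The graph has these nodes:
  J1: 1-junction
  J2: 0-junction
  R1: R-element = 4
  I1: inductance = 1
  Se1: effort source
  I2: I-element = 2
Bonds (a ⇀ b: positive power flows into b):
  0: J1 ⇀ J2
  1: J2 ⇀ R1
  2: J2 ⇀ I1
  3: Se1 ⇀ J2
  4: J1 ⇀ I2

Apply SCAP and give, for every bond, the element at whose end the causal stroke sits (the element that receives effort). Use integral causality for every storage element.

b0 |J1
b1 |R1
b2 |I1
b3 |J2
b4 |I2

#3 stroke at J2  (source Se1 imposes e)
#0 stroke at J1  (J2 effort already set via bond 3)
#1 stroke at R1  (common-e at J2 fixed by 3)
#2 stroke at I1  (J2 effort already set via bond 3)
#4 stroke at I2  (closing 1-jn rule on J1)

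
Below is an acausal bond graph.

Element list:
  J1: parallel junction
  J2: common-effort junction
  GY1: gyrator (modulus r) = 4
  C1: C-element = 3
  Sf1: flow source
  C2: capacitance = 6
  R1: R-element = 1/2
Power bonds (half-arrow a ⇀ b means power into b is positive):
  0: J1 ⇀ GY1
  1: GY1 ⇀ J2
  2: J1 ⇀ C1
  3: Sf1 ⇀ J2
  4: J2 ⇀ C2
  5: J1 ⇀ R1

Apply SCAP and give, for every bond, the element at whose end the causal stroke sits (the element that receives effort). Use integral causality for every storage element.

β0 stroke at GY1
β1 stroke at GY1
β2 stroke at J1
β3 stroke at Sf1
β4 stroke at J2
β5 stroke at R1

b3 →Sf1  (Sf1: flow source, stroke at near end)
b2 →J1  (prefer integral on C1)
b0 →GY1  (common-e at J1 fixed by 2)
b5 →R1  (J1: bond 2 brought effort, rest push out)
b1 →GY1  (GY GY1: same side as bond 0)
b4 →J2  (J2 needs exactly one e-in)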